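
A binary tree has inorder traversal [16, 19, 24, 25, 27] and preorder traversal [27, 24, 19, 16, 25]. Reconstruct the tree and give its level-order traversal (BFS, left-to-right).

Inorder:  [16, 19, 24, 25, 27]
Preorder: [27, 24, 19, 16, 25]
Algorithm: preorder visits root first, so consume preorder in order;
for each root, split the current inorder slice at that value into
left-subtree inorder and right-subtree inorder, then recurse.
Recursive splits:
  root=27; inorder splits into left=[16, 19, 24, 25], right=[]
  root=24; inorder splits into left=[16, 19], right=[25]
  root=19; inorder splits into left=[16], right=[]
  root=16; inorder splits into left=[], right=[]
  root=25; inorder splits into left=[], right=[]
Reconstructed level-order: [27, 24, 19, 25, 16]


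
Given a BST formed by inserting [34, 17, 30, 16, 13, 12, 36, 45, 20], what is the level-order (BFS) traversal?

Tree insertion order: [34, 17, 30, 16, 13, 12, 36, 45, 20]
Tree (level-order array): [34, 17, 36, 16, 30, None, 45, 13, None, 20, None, None, None, 12]
BFS from the root, enqueuing left then right child of each popped node:
  queue [34] -> pop 34, enqueue [17, 36], visited so far: [34]
  queue [17, 36] -> pop 17, enqueue [16, 30], visited so far: [34, 17]
  queue [36, 16, 30] -> pop 36, enqueue [45], visited so far: [34, 17, 36]
  queue [16, 30, 45] -> pop 16, enqueue [13], visited so far: [34, 17, 36, 16]
  queue [30, 45, 13] -> pop 30, enqueue [20], visited so far: [34, 17, 36, 16, 30]
  queue [45, 13, 20] -> pop 45, enqueue [none], visited so far: [34, 17, 36, 16, 30, 45]
  queue [13, 20] -> pop 13, enqueue [12], visited so far: [34, 17, 36, 16, 30, 45, 13]
  queue [20, 12] -> pop 20, enqueue [none], visited so far: [34, 17, 36, 16, 30, 45, 13, 20]
  queue [12] -> pop 12, enqueue [none], visited so far: [34, 17, 36, 16, 30, 45, 13, 20, 12]
Result: [34, 17, 36, 16, 30, 45, 13, 20, 12]


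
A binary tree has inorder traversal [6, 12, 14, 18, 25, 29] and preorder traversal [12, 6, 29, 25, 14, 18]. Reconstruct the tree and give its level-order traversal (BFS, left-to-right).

Inorder:  [6, 12, 14, 18, 25, 29]
Preorder: [12, 6, 29, 25, 14, 18]
Algorithm: preorder visits root first, so consume preorder in order;
for each root, split the current inorder slice at that value into
left-subtree inorder and right-subtree inorder, then recurse.
Recursive splits:
  root=12; inorder splits into left=[6], right=[14, 18, 25, 29]
  root=6; inorder splits into left=[], right=[]
  root=29; inorder splits into left=[14, 18, 25], right=[]
  root=25; inorder splits into left=[14, 18], right=[]
  root=14; inorder splits into left=[], right=[18]
  root=18; inorder splits into left=[], right=[]
Reconstructed level-order: [12, 6, 29, 25, 14, 18]


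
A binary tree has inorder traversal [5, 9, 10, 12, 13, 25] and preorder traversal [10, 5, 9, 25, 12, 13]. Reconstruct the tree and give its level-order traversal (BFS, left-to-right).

Inorder:  [5, 9, 10, 12, 13, 25]
Preorder: [10, 5, 9, 25, 12, 13]
Algorithm: preorder visits root first, so consume preorder in order;
for each root, split the current inorder slice at that value into
left-subtree inorder and right-subtree inorder, then recurse.
Recursive splits:
  root=10; inorder splits into left=[5, 9], right=[12, 13, 25]
  root=5; inorder splits into left=[], right=[9]
  root=9; inorder splits into left=[], right=[]
  root=25; inorder splits into left=[12, 13], right=[]
  root=12; inorder splits into left=[], right=[13]
  root=13; inorder splits into left=[], right=[]
Reconstructed level-order: [10, 5, 25, 9, 12, 13]


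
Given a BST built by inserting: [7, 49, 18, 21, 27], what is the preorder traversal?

Tree insertion order: [7, 49, 18, 21, 27]
Tree (level-order array): [7, None, 49, 18, None, None, 21, None, 27]
Preorder traversal: [7, 49, 18, 21, 27]


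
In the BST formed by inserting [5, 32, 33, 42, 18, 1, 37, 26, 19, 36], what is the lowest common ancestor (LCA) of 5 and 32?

Tree insertion order: [5, 32, 33, 42, 18, 1, 37, 26, 19, 36]
Tree (level-order array): [5, 1, 32, None, None, 18, 33, None, 26, None, 42, 19, None, 37, None, None, None, 36]
In a BST, the LCA of p=5, q=32 is the first node v on the
root-to-leaf path with p <= v <= q (go left if both < v, right if both > v).
Walk from root:
  at 5: 5 <= 5 <= 32, this is the LCA
LCA = 5


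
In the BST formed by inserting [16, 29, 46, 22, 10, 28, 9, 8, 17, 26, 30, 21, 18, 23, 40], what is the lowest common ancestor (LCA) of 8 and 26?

Tree insertion order: [16, 29, 46, 22, 10, 28, 9, 8, 17, 26, 30, 21, 18, 23, 40]
Tree (level-order array): [16, 10, 29, 9, None, 22, 46, 8, None, 17, 28, 30, None, None, None, None, 21, 26, None, None, 40, 18, None, 23]
In a BST, the LCA of p=8, q=26 is the first node v on the
root-to-leaf path with p <= v <= q (go left if both < v, right if both > v).
Walk from root:
  at 16: 8 <= 16 <= 26, this is the LCA
LCA = 16


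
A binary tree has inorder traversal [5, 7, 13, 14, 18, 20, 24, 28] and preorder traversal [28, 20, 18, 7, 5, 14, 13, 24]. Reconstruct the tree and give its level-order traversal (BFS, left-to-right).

Inorder:  [5, 7, 13, 14, 18, 20, 24, 28]
Preorder: [28, 20, 18, 7, 5, 14, 13, 24]
Algorithm: preorder visits root first, so consume preorder in order;
for each root, split the current inorder slice at that value into
left-subtree inorder and right-subtree inorder, then recurse.
Recursive splits:
  root=28; inorder splits into left=[5, 7, 13, 14, 18, 20, 24], right=[]
  root=20; inorder splits into left=[5, 7, 13, 14, 18], right=[24]
  root=18; inorder splits into left=[5, 7, 13, 14], right=[]
  root=7; inorder splits into left=[5], right=[13, 14]
  root=5; inorder splits into left=[], right=[]
  root=14; inorder splits into left=[13], right=[]
  root=13; inorder splits into left=[], right=[]
  root=24; inorder splits into left=[], right=[]
Reconstructed level-order: [28, 20, 18, 24, 7, 5, 14, 13]


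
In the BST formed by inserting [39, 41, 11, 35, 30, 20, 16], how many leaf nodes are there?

Tree built from: [39, 41, 11, 35, 30, 20, 16]
Tree (level-order array): [39, 11, 41, None, 35, None, None, 30, None, 20, None, 16]
Rule: A leaf has 0 children.
Per-node child counts:
  node 39: 2 child(ren)
  node 11: 1 child(ren)
  node 35: 1 child(ren)
  node 30: 1 child(ren)
  node 20: 1 child(ren)
  node 16: 0 child(ren)
  node 41: 0 child(ren)
Matching nodes: [16, 41]
Count of leaf nodes: 2


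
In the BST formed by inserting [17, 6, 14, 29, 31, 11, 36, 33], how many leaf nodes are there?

Tree built from: [17, 6, 14, 29, 31, 11, 36, 33]
Tree (level-order array): [17, 6, 29, None, 14, None, 31, 11, None, None, 36, None, None, 33]
Rule: A leaf has 0 children.
Per-node child counts:
  node 17: 2 child(ren)
  node 6: 1 child(ren)
  node 14: 1 child(ren)
  node 11: 0 child(ren)
  node 29: 1 child(ren)
  node 31: 1 child(ren)
  node 36: 1 child(ren)
  node 33: 0 child(ren)
Matching nodes: [11, 33]
Count of leaf nodes: 2


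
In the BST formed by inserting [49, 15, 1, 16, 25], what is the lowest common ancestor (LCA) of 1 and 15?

Tree insertion order: [49, 15, 1, 16, 25]
Tree (level-order array): [49, 15, None, 1, 16, None, None, None, 25]
In a BST, the LCA of p=1, q=15 is the first node v on the
root-to-leaf path with p <= v <= q (go left if both < v, right if both > v).
Walk from root:
  at 49: both 1 and 15 < 49, go left
  at 15: 1 <= 15 <= 15, this is the LCA
LCA = 15


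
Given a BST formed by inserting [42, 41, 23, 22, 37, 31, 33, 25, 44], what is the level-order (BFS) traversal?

Tree insertion order: [42, 41, 23, 22, 37, 31, 33, 25, 44]
Tree (level-order array): [42, 41, 44, 23, None, None, None, 22, 37, None, None, 31, None, 25, 33]
BFS from the root, enqueuing left then right child of each popped node:
  queue [42] -> pop 42, enqueue [41, 44], visited so far: [42]
  queue [41, 44] -> pop 41, enqueue [23], visited so far: [42, 41]
  queue [44, 23] -> pop 44, enqueue [none], visited so far: [42, 41, 44]
  queue [23] -> pop 23, enqueue [22, 37], visited so far: [42, 41, 44, 23]
  queue [22, 37] -> pop 22, enqueue [none], visited so far: [42, 41, 44, 23, 22]
  queue [37] -> pop 37, enqueue [31], visited so far: [42, 41, 44, 23, 22, 37]
  queue [31] -> pop 31, enqueue [25, 33], visited so far: [42, 41, 44, 23, 22, 37, 31]
  queue [25, 33] -> pop 25, enqueue [none], visited so far: [42, 41, 44, 23, 22, 37, 31, 25]
  queue [33] -> pop 33, enqueue [none], visited so far: [42, 41, 44, 23, 22, 37, 31, 25, 33]
Result: [42, 41, 44, 23, 22, 37, 31, 25, 33]


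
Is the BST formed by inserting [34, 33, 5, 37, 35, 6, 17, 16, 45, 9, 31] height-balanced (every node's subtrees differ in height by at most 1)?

Tree (level-order array): [34, 33, 37, 5, None, 35, 45, None, 6, None, None, None, None, None, 17, 16, 31, 9]
Definition: a tree is height-balanced if, at every node, |h(left) - h(right)| <= 1 (empty subtree has height -1).
Bottom-up per-node check:
  node 9: h_left=-1, h_right=-1, diff=0 [OK], height=0
  node 16: h_left=0, h_right=-1, diff=1 [OK], height=1
  node 31: h_left=-1, h_right=-1, diff=0 [OK], height=0
  node 17: h_left=1, h_right=0, diff=1 [OK], height=2
  node 6: h_left=-1, h_right=2, diff=3 [FAIL (|-1-2|=3 > 1)], height=3
  node 5: h_left=-1, h_right=3, diff=4 [FAIL (|-1-3|=4 > 1)], height=4
  node 33: h_left=4, h_right=-1, diff=5 [FAIL (|4--1|=5 > 1)], height=5
  node 35: h_left=-1, h_right=-1, diff=0 [OK], height=0
  node 45: h_left=-1, h_right=-1, diff=0 [OK], height=0
  node 37: h_left=0, h_right=0, diff=0 [OK], height=1
  node 34: h_left=5, h_right=1, diff=4 [FAIL (|5-1|=4 > 1)], height=6
Node 6 violates the condition: |-1 - 2| = 3 > 1.
Result: Not balanced


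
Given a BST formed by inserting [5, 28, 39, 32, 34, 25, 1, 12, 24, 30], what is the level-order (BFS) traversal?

Tree insertion order: [5, 28, 39, 32, 34, 25, 1, 12, 24, 30]
Tree (level-order array): [5, 1, 28, None, None, 25, 39, 12, None, 32, None, None, 24, 30, 34]
BFS from the root, enqueuing left then right child of each popped node:
  queue [5] -> pop 5, enqueue [1, 28], visited so far: [5]
  queue [1, 28] -> pop 1, enqueue [none], visited so far: [5, 1]
  queue [28] -> pop 28, enqueue [25, 39], visited so far: [5, 1, 28]
  queue [25, 39] -> pop 25, enqueue [12], visited so far: [5, 1, 28, 25]
  queue [39, 12] -> pop 39, enqueue [32], visited so far: [5, 1, 28, 25, 39]
  queue [12, 32] -> pop 12, enqueue [24], visited so far: [5, 1, 28, 25, 39, 12]
  queue [32, 24] -> pop 32, enqueue [30, 34], visited so far: [5, 1, 28, 25, 39, 12, 32]
  queue [24, 30, 34] -> pop 24, enqueue [none], visited so far: [5, 1, 28, 25, 39, 12, 32, 24]
  queue [30, 34] -> pop 30, enqueue [none], visited so far: [5, 1, 28, 25, 39, 12, 32, 24, 30]
  queue [34] -> pop 34, enqueue [none], visited so far: [5, 1, 28, 25, 39, 12, 32, 24, 30, 34]
Result: [5, 1, 28, 25, 39, 12, 32, 24, 30, 34]


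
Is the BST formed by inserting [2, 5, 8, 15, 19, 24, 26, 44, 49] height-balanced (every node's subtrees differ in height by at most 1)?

Tree (level-order array): [2, None, 5, None, 8, None, 15, None, 19, None, 24, None, 26, None, 44, None, 49]
Definition: a tree is height-balanced if, at every node, |h(left) - h(right)| <= 1 (empty subtree has height -1).
Bottom-up per-node check:
  node 49: h_left=-1, h_right=-1, diff=0 [OK], height=0
  node 44: h_left=-1, h_right=0, diff=1 [OK], height=1
  node 26: h_left=-1, h_right=1, diff=2 [FAIL (|-1-1|=2 > 1)], height=2
  node 24: h_left=-1, h_right=2, diff=3 [FAIL (|-1-2|=3 > 1)], height=3
  node 19: h_left=-1, h_right=3, diff=4 [FAIL (|-1-3|=4 > 1)], height=4
  node 15: h_left=-1, h_right=4, diff=5 [FAIL (|-1-4|=5 > 1)], height=5
  node 8: h_left=-1, h_right=5, diff=6 [FAIL (|-1-5|=6 > 1)], height=6
  node 5: h_left=-1, h_right=6, diff=7 [FAIL (|-1-6|=7 > 1)], height=7
  node 2: h_left=-1, h_right=7, diff=8 [FAIL (|-1-7|=8 > 1)], height=8
Node 26 violates the condition: |-1 - 1| = 2 > 1.
Result: Not balanced


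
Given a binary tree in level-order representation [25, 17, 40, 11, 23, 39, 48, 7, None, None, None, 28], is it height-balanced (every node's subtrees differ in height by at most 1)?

Tree (level-order array): [25, 17, 40, 11, 23, 39, 48, 7, None, None, None, 28]
Definition: a tree is height-balanced if, at every node, |h(left) - h(right)| <= 1 (empty subtree has height -1).
Bottom-up per-node check:
  node 7: h_left=-1, h_right=-1, diff=0 [OK], height=0
  node 11: h_left=0, h_right=-1, diff=1 [OK], height=1
  node 23: h_left=-1, h_right=-1, diff=0 [OK], height=0
  node 17: h_left=1, h_right=0, diff=1 [OK], height=2
  node 28: h_left=-1, h_right=-1, diff=0 [OK], height=0
  node 39: h_left=0, h_right=-1, diff=1 [OK], height=1
  node 48: h_left=-1, h_right=-1, diff=0 [OK], height=0
  node 40: h_left=1, h_right=0, diff=1 [OK], height=2
  node 25: h_left=2, h_right=2, diff=0 [OK], height=3
All nodes satisfy the balance condition.
Result: Balanced


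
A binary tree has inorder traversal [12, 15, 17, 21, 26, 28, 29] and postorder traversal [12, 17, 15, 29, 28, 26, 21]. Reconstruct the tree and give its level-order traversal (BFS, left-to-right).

Inorder:   [12, 15, 17, 21, 26, 28, 29]
Postorder: [12, 17, 15, 29, 28, 26, 21]
Algorithm: postorder visits root last, so walk postorder right-to-left;
each value is the root of the current inorder slice — split it at that
value, recurse on the right subtree first, then the left.
Recursive splits:
  root=21; inorder splits into left=[12, 15, 17], right=[26, 28, 29]
  root=26; inorder splits into left=[], right=[28, 29]
  root=28; inorder splits into left=[], right=[29]
  root=29; inorder splits into left=[], right=[]
  root=15; inorder splits into left=[12], right=[17]
  root=17; inorder splits into left=[], right=[]
  root=12; inorder splits into left=[], right=[]
Reconstructed level-order: [21, 15, 26, 12, 17, 28, 29]


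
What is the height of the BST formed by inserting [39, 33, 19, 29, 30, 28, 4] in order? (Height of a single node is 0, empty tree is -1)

Insertion order: [39, 33, 19, 29, 30, 28, 4]
Tree (level-order array): [39, 33, None, 19, None, 4, 29, None, None, 28, 30]
Compute height bottom-up (empty subtree = -1):
  height(4) = 1 + max(-1, -1) = 0
  height(28) = 1 + max(-1, -1) = 0
  height(30) = 1 + max(-1, -1) = 0
  height(29) = 1 + max(0, 0) = 1
  height(19) = 1 + max(0, 1) = 2
  height(33) = 1 + max(2, -1) = 3
  height(39) = 1 + max(3, -1) = 4
Height = 4


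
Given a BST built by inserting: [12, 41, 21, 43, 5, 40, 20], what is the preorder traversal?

Tree insertion order: [12, 41, 21, 43, 5, 40, 20]
Tree (level-order array): [12, 5, 41, None, None, 21, 43, 20, 40]
Preorder traversal: [12, 5, 41, 21, 20, 40, 43]


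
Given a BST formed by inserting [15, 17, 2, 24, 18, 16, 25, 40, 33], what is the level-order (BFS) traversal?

Tree insertion order: [15, 17, 2, 24, 18, 16, 25, 40, 33]
Tree (level-order array): [15, 2, 17, None, None, 16, 24, None, None, 18, 25, None, None, None, 40, 33]
BFS from the root, enqueuing left then right child of each popped node:
  queue [15] -> pop 15, enqueue [2, 17], visited so far: [15]
  queue [2, 17] -> pop 2, enqueue [none], visited so far: [15, 2]
  queue [17] -> pop 17, enqueue [16, 24], visited so far: [15, 2, 17]
  queue [16, 24] -> pop 16, enqueue [none], visited so far: [15, 2, 17, 16]
  queue [24] -> pop 24, enqueue [18, 25], visited so far: [15, 2, 17, 16, 24]
  queue [18, 25] -> pop 18, enqueue [none], visited so far: [15, 2, 17, 16, 24, 18]
  queue [25] -> pop 25, enqueue [40], visited so far: [15, 2, 17, 16, 24, 18, 25]
  queue [40] -> pop 40, enqueue [33], visited so far: [15, 2, 17, 16, 24, 18, 25, 40]
  queue [33] -> pop 33, enqueue [none], visited so far: [15, 2, 17, 16, 24, 18, 25, 40, 33]
Result: [15, 2, 17, 16, 24, 18, 25, 40, 33]


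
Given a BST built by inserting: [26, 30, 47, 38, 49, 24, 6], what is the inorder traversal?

Tree insertion order: [26, 30, 47, 38, 49, 24, 6]
Tree (level-order array): [26, 24, 30, 6, None, None, 47, None, None, 38, 49]
Inorder traversal: [6, 24, 26, 30, 38, 47, 49]


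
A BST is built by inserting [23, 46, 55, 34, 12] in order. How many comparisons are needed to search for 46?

Search path for 46: 23 -> 46
Found: True
Comparisons: 2


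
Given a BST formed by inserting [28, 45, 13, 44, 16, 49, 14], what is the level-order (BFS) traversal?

Tree insertion order: [28, 45, 13, 44, 16, 49, 14]
Tree (level-order array): [28, 13, 45, None, 16, 44, 49, 14]
BFS from the root, enqueuing left then right child of each popped node:
  queue [28] -> pop 28, enqueue [13, 45], visited so far: [28]
  queue [13, 45] -> pop 13, enqueue [16], visited so far: [28, 13]
  queue [45, 16] -> pop 45, enqueue [44, 49], visited so far: [28, 13, 45]
  queue [16, 44, 49] -> pop 16, enqueue [14], visited so far: [28, 13, 45, 16]
  queue [44, 49, 14] -> pop 44, enqueue [none], visited so far: [28, 13, 45, 16, 44]
  queue [49, 14] -> pop 49, enqueue [none], visited so far: [28, 13, 45, 16, 44, 49]
  queue [14] -> pop 14, enqueue [none], visited so far: [28, 13, 45, 16, 44, 49, 14]
Result: [28, 13, 45, 16, 44, 49, 14]


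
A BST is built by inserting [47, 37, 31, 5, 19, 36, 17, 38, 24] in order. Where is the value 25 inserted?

Starting tree (level order): [47, 37, None, 31, 38, 5, 36, None, None, None, 19, None, None, 17, 24]
Insertion path: 47 -> 37 -> 31 -> 5 -> 19 -> 24
Result: insert 25 as right child of 24
Final tree (level order): [47, 37, None, 31, 38, 5, 36, None, None, None, 19, None, None, 17, 24, None, None, None, 25]


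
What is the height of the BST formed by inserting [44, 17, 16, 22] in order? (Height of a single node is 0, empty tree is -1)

Insertion order: [44, 17, 16, 22]
Tree (level-order array): [44, 17, None, 16, 22]
Compute height bottom-up (empty subtree = -1):
  height(16) = 1 + max(-1, -1) = 0
  height(22) = 1 + max(-1, -1) = 0
  height(17) = 1 + max(0, 0) = 1
  height(44) = 1 + max(1, -1) = 2
Height = 2


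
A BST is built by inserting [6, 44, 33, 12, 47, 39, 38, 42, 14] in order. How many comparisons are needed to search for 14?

Search path for 14: 6 -> 44 -> 33 -> 12 -> 14
Found: True
Comparisons: 5


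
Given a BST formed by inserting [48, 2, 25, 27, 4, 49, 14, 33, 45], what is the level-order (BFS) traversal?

Tree insertion order: [48, 2, 25, 27, 4, 49, 14, 33, 45]
Tree (level-order array): [48, 2, 49, None, 25, None, None, 4, 27, None, 14, None, 33, None, None, None, 45]
BFS from the root, enqueuing left then right child of each popped node:
  queue [48] -> pop 48, enqueue [2, 49], visited so far: [48]
  queue [2, 49] -> pop 2, enqueue [25], visited so far: [48, 2]
  queue [49, 25] -> pop 49, enqueue [none], visited so far: [48, 2, 49]
  queue [25] -> pop 25, enqueue [4, 27], visited so far: [48, 2, 49, 25]
  queue [4, 27] -> pop 4, enqueue [14], visited so far: [48, 2, 49, 25, 4]
  queue [27, 14] -> pop 27, enqueue [33], visited so far: [48, 2, 49, 25, 4, 27]
  queue [14, 33] -> pop 14, enqueue [none], visited so far: [48, 2, 49, 25, 4, 27, 14]
  queue [33] -> pop 33, enqueue [45], visited so far: [48, 2, 49, 25, 4, 27, 14, 33]
  queue [45] -> pop 45, enqueue [none], visited so far: [48, 2, 49, 25, 4, 27, 14, 33, 45]
Result: [48, 2, 49, 25, 4, 27, 14, 33, 45]


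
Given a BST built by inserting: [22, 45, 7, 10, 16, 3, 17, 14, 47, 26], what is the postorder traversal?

Tree insertion order: [22, 45, 7, 10, 16, 3, 17, 14, 47, 26]
Tree (level-order array): [22, 7, 45, 3, 10, 26, 47, None, None, None, 16, None, None, None, None, 14, 17]
Postorder traversal: [3, 14, 17, 16, 10, 7, 26, 47, 45, 22]


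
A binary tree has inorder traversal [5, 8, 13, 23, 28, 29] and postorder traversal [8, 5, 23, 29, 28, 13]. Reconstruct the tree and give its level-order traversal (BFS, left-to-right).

Inorder:   [5, 8, 13, 23, 28, 29]
Postorder: [8, 5, 23, 29, 28, 13]
Algorithm: postorder visits root last, so walk postorder right-to-left;
each value is the root of the current inorder slice — split it at that
value, recurse on the right subtree first, then the left.
Recursive splits:
  root=13; inorder splits into left=[5, 8], right=[23, 28, 29]
  root=28; inorder splits into left=[23], right=[29]
  root=29; inorder splits into left=[], right=[]
  root=23; inorder splits into left=[], right=[]
  root=5; inorder splits into left=[], right=[8]
  root=8; inorder splits into left=[], right=[]
Reconstructed level-order: [13, 5, 28, 8, 23, 29]


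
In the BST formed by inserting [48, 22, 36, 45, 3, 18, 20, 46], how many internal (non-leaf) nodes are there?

Tree built from: [48, 22, 36, 45, 3, 18, 20, 46]
Tree (level-order array): [48, 22, None, 3, 36, None, 18, None, 45, None, 20, None, 46]
Rule: An internal node has at least one child.
Per-node child counts:
  node 48: 1 child(ren)
  node 22: 2 child(ren)
  node 3: 1 child(ren)
  node 18: 1 child(ren)
  node 20: 0 child(ren)
  node 36: 1 child(ren)
  node 45: 1 child(ren)
  node 46: 0 child(ren)
Matching nodes: [48, 22, 3, 18, 36, 45]
Count of internal (non-leaf) nodes: 6


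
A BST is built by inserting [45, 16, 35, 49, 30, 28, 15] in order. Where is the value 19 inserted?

Starting tree (level order): [45, 16, 49, 15, 35, None, None, None, None, 30, None, 28]
Insertion path: 45 -> 16 -> 35 -> 30 -> 28
Result: insert 19 as left child of 28
Final tree (level order): [45, 16, 49, 15, 35, None, None, None, None, 30, None, 28, None, 19]


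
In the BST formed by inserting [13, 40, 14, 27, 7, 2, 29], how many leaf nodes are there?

Tree built from: [13, 40, 14, 27, 7, 2, 29]
Tree (level-order array): [13, 7, 40, 2, None, 14, None, None, None, None, 27, None, 29]
Rule: A leaf has 0 children.
Per-node child counts:
  node 13: 2 child(ren)
  node 7: 1 child(ren)
  node 2: 0 child(ren)
  node 40: 1 child(ren)
  node 14: 1 child(ren)
  node 27: 1 child(ren)
  node 29: 0 child(ren)
Matching nodes: [2, 29]
Count of leaf nodes: 2


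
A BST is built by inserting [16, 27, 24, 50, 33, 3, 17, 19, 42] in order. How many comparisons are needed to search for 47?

Search path for 47: 16 -> 27 -> 50 -> 33 -> 42
Found: False
Comparisons: 5


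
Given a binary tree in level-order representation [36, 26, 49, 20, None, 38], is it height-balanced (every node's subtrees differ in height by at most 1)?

Tree (level-order array): [36, 26, 49, 20, None, 38]
Definition: a tree is height-balanced if, at every node, |h(left) - h(right)| <= 1 (empty subtree has height -1).
Bottom-up per-node check:
  node 20: h_left=-1, h_right=-1, diff=0 [OK], height=0
  node 26: h_left=0, h_right=-1, diff=1 [OK], height=1
  node 38: h_left=-1, h_right=-1, diff=0 [OK], height=0
  node 49: h_left=0, h_right=-1, diff=1 [OK], height=1
  node 36: h_left=1, h_right=1, diff=0 [OK], height=2
All nodes satisfy the balance condition.
Result: Balanced


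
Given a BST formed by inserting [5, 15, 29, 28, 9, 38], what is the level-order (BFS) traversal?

Tree insertion order: [5, 15, 29, 28, 9, 38]
Tree (level-order array): [5, None, 15, 9, 29, None, None, 28, 38]
BFS from the root, enqueuing left then right child of each popped node:
  queue [5] -> pop 5, enqueue [15], visited so far: [5]
  queue [15] -> pop 15, enqueue [9, 29], visited so far: [5, 15]
  queue [9, 29] -> pop 9, enqueue [none], visited so far: [5, 15, 9]
  queue [29] -> pop 29, enqueue [28, 38], visited so far: [5, 15, 9, 29]
  queue [28, 38] -> pop 28, enqueue [none], visited so far: [5, 15, 9, 29, 28]
  queue [38] -> pop 38, enqueue [none], visited so far: [5, 15, 9, 29, 28, 38]
Result: [5, 15, 9, 29, 28, 38]


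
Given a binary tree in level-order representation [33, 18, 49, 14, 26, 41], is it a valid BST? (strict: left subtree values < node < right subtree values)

Level-order array: [33, 18, 49, 14, 26, 41]
Validate using subtree bounds (lo, hi): at each node, require lo < value < hi,
then recurse left with hi=value and right with lo=value.
Preorder trace (stopping at first violation):
  at node 33 with bounds (-inf, +inf): OK
  at node 18 with bounds (-inf, 33): OK
  at node 14 with bounds (-inf, 18): OK
  at node 26 with bounds (18, 33): OK
  at node 49 with bounds (33, +inf): OK
  at node 41 with bounds (33, 49): OK
No violation found at any node.
Result: Valid BST


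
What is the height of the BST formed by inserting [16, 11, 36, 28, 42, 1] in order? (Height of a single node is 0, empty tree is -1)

Insertion order: [16, 11, 36, 28, 42, 1]
Tree (level-order array): [16, 11, 36, 1, None, 28, 42]
Compute height bottom-up (empty subtree = -1):
  height(1) = 1 + max(-1, -1) = 0
  height(11) = 1 + max(0, -1) = 1
  height(28) = 1 + max(-1, -1) = 0
  height(42) = 1 + max(-1, -1) = 0
  height(36) = 1 + max(0, 0) = 1
  height(16) = 1 + max(1, 1) = 2
Height = 2


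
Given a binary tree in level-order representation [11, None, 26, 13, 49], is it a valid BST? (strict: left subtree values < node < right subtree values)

Level-order array: [11, None, 26, 13, 49]
Validate using subtree bounds (lo, hi): at each node, require lo < value < hi,
then recurse left with hi=value and right with lo=value.
Preorder trace (stopping at first violation):
  at node 11 with bounds (-inf, +inf): OK
  at node 26 with bounds (11, +inf): OK
  at node 13 with bounds (11, 26): OK
  at node 49 with bounds (26, +inf): OK
No violation found at any node.
Result: Valid BST


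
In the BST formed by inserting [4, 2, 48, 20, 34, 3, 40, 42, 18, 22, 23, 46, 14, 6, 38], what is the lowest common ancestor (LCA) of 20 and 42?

Tree insertion order: [4, 2, 48, 20, 34, 3, 40, 42, 18, 22, 23, 46, 14, 6, 38]
Tree (level-order array): [4, 2, 48, None, 3, 20, None, None, None, 18, 34, 14, None, 22, 40, 6, None, None, 23, 38, 42, None, None, None, None, None, None, None, 46]
In a BST, the LCA of p=20, q=42 is the first node v on the
root-to-leaf path with p <= v <= q (go left if both < v, right if both > v).
Walk from root:
  at 4: both 20 and 42 > 4, go right
  at 48: both 20 and 42 < 48, go left
  at 20: 20 <= 20 <= 42, this is the LCA
LCA = 20


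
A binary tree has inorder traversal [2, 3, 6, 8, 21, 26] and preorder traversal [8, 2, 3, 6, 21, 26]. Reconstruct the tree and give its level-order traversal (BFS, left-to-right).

Inorder:  [2, 3, 6, 8, 21, 26]
Preorder: [8, 2, 3, 6, 21, 26]
Algorithm: preorder visits root first, so consume preorder in order;
for each root, split the current inorder slice at that value into
left-subtree inorder and right-subtree inorder, then recurse.
Recursive splits:
  root=8; inorder splits into left=[2, 3, 6], right=[21, 26]
  root=2; inorder splits into left=[], right=[3, 6]
  root=3; inorder splits into left=[], right=[6]
  root=6; inorder splits into left=[], right=[]
  root=21; inorder splits into left=[], right=[26]
  root=26; inorder splits into left=[], right=[]
Reconstructed level-order: [8, 2, 21, 3, 26, 6]


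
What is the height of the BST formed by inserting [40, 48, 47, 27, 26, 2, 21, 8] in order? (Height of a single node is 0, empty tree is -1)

Insertion order: [40, 48, 47, 27, 26, 2, 21, 8]
Tree (level-order array): [40, 27, 48, 26, None, 47, None, 2, None, None, None, None, 21, 8]
Compute height bottom-up (empty subtree = -1):
  height(8) = 1 + max(-1, -1) = 0
  height(21) = 1 + max(0, -1) = 1
  height(2) = 1 + max(-1, 1) = 2
  height(26) = 1 + max(2, -1) = 3
  height(27) = 1 + max(3, -1) = 4
  height(47) = 1 + max(-1, -1) = 0
  height(48) = 1 + max(0, -1) = 1
  height(40) = 1 + max(4, 1) = 5
Height = 5


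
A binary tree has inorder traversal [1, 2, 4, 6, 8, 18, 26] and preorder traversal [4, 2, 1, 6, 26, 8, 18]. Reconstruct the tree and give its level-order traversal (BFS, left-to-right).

Inorder:  [1, 2, 4, 6, 8, 18, 26]
Preorder: [4, 2, 1, 6, 26, 8, 18]
Algorithm: preorder visits root first, so consume preorder in order;
for each root, split the current inorder slice at that value into
left-subtree inorder and right-subtree inorder, then recurse.
Recursive splits:
  root=4; inorder splits into left=[1, 2], right=[6, 8, 18, 26]
  root=2; inorder splits into left=[1], right=[]
  root=1; inorder splits into left=[], right=[]
  root=6; inorder splits into left=[], right=[8, 18, 26]
  root=26; inorder splits into left=[8, 18], right=[]
  root=8; inorder splits into left=[], right=[18]
  root=18; inorder splits into left=[], right=[]
Reconstructed level-order: [4, 2, 6, 1, 26, 8, 18]


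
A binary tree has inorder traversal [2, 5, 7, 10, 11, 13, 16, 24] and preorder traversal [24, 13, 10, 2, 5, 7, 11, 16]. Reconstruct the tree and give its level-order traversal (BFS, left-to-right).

Inorder:  [2, 5, 7, 10, 11, 13, 16, 24]
Preorder: [24, 13, 10, 2, 5, 7, 11, 16]
Algorithm: preorder visits root first, so consume preorder in order;
for each root, split the current inorder slice at that value into
left-subtree inorder and right-subtree inorder, then recurse.
Recursive splits:
  root=24; inorder splits into left=[2, 5, 7, 10, 11, 13, 16], right=[]
  root=13; inorder splits into left=[2, 5, 7, 10, 11], right=[16]
  root=10; inorder splits into left=[2, 5, 7], right=[11]
  root=2; inorder splits into left=[], right=[5, 7]
  root=5; inorder splits into left=[], right=[7]
  root=7; inorder splits into left=[], right=[]
  root=11; inorder splits into left=[], right=[]
  root=16; inorder splits into left=[], right=[]
Reconstructed level-order: [24, 13, 10, 16, 2, 11, 5, 7]


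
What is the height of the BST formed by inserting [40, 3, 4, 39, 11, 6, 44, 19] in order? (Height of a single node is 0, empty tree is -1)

Insertion order: [40, 3, 4, 39, 11, 6, 44, 19]
Tree (level-order array): [40, 3, 44, None, 4, None, None, None, 39, 11, None, 6, 19]
Compute height bottom-up (empty subtree = -1):
  height(6) = 1 + max(-1, -1) = 0
  height(19) = 1 + max(-1, -1) = 0
  height(11) = 1 + max(0, 0) = 1
  height(39) = 1 + max(1, -1) = 2
  height(4) = 1 + max(-1, 2) = 3
  height(3) = 1 + max(-1, 3) = 4
  height(44) = 1 + max(-1, -1) = 0
  height(40) = 1 + max(4, 0) = 5
Height = 5


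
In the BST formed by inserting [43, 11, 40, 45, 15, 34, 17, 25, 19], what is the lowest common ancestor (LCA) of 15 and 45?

Tree insertion order: [43, 11, 40, 45, 15, 34, 17, 25, 19]
Tree (level-order array): [43, 11, 45, None, 40, None, None, 15, None, None, 34, 17, None, None, 25, 19]
In a BST, the LCA of p=15, q=45 is the first node v on the
root-to-leaf path with p <= v <= q (go left if both < v, right if both > v).
Walk from root:
  at 43: 15 <= 43 <= 45, this is the LCA
LCA = 43


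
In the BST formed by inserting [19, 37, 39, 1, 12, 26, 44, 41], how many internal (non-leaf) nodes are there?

Tree built from: [19, 37, 39, 1, 12, 26, 44, 41]
Tree (level-order array): [19, 1, 37, None, 12, 26, 39, None, None, None, None, None, 44, 41]
Rule: An internal node has at least one child.
Per-node child counts:
  node 19: 2 child(ren)
  node 1: 1 child(ren)
  node 12: 0 child(ren)
  node 37: 2 child(ren)
  node 26: 0 child(ren)
  node 39: 1 child(ren)
  node 44: 1 child(ren)
  node 41: 0 child(ren)
Matching nodes: [19, 1, 37, 39, 44]
Count of internal (non-leaf) nodes: 5


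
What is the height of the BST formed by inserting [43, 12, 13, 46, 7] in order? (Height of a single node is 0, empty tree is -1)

Insertion order: [43, 12, 13, 46, 7]
Tree (level-order array): [43, 12, 46, 7, 13]
Compute height bottom-up (empty subtree = -1):
  height(7) = 1 + max(-1, -1) = 0
  height(13) = 1 + max(-1, -1) = 0
  height(12) = 1 + max(0, 0) = 1
  height(46) = 1 + max(-1, -1) = 0
  height(43) = 1 + max(1, 0) = 2
Height = 2


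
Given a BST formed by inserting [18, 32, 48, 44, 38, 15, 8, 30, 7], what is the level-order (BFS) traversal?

Tree insertion order: [18, 32, 48, 44, 38, 15, 8, 30, 7]
Tree (level-order array): [18, 15, 32, 8, None, 30, 48, 7, None, None, None, 44, None, None, None, 38]
BFS from the root, enqueuing left then right child of each popped node:
  queue [18] -> pop 18, enqueue [15, 32], visited so far: [18]
  queue [15, 32] -> pop 15, enqueue [8], visited so far: [18, 15]
  queue [32, 8] -> pop 32, enqueue [30, 48], visited so far: [18, 15, 32]
  queue [8, 30, 48] -> pop 8, enqueue [7], visited so far: [18, 15, 32, 8]
  queue [30, 48, 7] -> pop 30, enqueue [none], visited so far: [18, 15, 32, 8, 30]
  queue [48, 7] -> pop 48, enqueue [44], visited so far: [18, 15, 32, 8, 30, 48]
  queue [7, 44] -> pop 7, enqueue [none], visited so far: [18, 15, 32, 8, 30, 48, 7]
  queue [44] -> pop 44, enqueue [38], visited so far: [18, 15, 32, 8, 30, 48, 7, 44]
  queue [38] -> pop 38, enqueue [none], visited so far: [18, 15, 32, 8, 30, 48, 7, 44, 38]
Result: [18, 15, 32, 8, 30, 48, 7, 44, 38]


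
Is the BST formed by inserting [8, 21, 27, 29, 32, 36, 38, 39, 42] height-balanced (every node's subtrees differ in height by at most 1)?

Tree (level-order array): [8, None, 21, None, 27, None, 29, None, 32, None, 36, None, 38, None, 39, None, 42]
Definition: a tree is height-balanced if, at every node, |h(left) - h(right)| <= 1 (empty subtree has height -1).
Bottom-up per-node check:
  node 42: h_left=-1, h_right=-1, diff=0 [OK], height=0
  node 39: h_left=-1, h_right=0, diff=1 [OK], height=1
  node 38: h_left=-1, h_right=1, diff=2 [FAIL (|-1-1|=2 > 1)], height=2
  node 36: h_left=-1, h_right=2, diff=3 [FAIL (|-1-2|=3 > 1)], height=3
  node 32: h_left=-1, h_right=3, diff=4 [FAIL (|-1-3|=4 > 1)], height=4
  node 29: h_left=-1, h_right=4, diff=5 [FAIL (|-1-4|=5 > 1)], height=5
  node 27: h_left=-1, h_right=5, diff=6 [FAIL (|-1-5|=6 > 1)], height=6
  node 21: h_left=-1, h_right=6, diff=7 [FAIL (|-1-6|=7 > 1)], height=7
  node 8: h_left=-1, h_right=7, diff=8 [FAIL (|-1-7|=8 > 1)], height=8
Node 38 violates the condition: |-1 - 1| = 2 > 1.
Result: Not balanced


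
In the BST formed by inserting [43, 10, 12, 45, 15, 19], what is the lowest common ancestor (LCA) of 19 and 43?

Tree insertion order: [43, 10, 12, 45, 15, 19]
Tree (level-order array): [43, 10, 45, None, 12, None, None, None, 15, None, 19]
In a BST, the LCA of p=19, q=43 is the first node v on the
root-to-leaf path with p <= v <= q (go left if both < v, right if both > v).
Walk from root:
  at 43: 19 <= 43 <= 43, this is the LCA
LCA = 43


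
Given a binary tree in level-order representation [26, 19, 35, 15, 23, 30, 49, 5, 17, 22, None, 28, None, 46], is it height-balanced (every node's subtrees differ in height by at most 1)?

Tree (level-order array): [26, 19, 35, 15, 23, 30, 49, 5, 17, 22, None, 28, None, 46]
Definition: a tree is height-balanced if, at every node, |h(left) - h(right)| <= 1 (empty subtree has height -1).
Bottom-up per-node check:
  node 5: h_left=-1, h_right=-1, diff=0 [OK], height=0
  node 17: h_left=-1, h_right=-1, diff=0 [OK], height=0
  node 15: h_left=0, h_right=0, diff=0 [OK], height=1
  node 22: h_left=-1, h_right=-1, diff=0 [OK], height=0
  node 23: h_left=0, h_right=-1, diff=1 [OK], height=1
  node 19: h_left=1, h_right=1, diff=0 [OK], height=2
  node 28: h_left=-1, h_right=-1, diff=0 [OK], height=0
  node 30: h_left=0, h_right=-1, diff=1 [OK], height=1
  node 46: h_left=-1, h_right=-1, diff=0 [OK], height=0
  node 49: h_left=0, h_right=-1, diff=1 [OK], height=1
  node 35: h_left=1, h_right=1, diff=0 [OK], height=2
  node 26: h_left=2, h_right=2, diff=0 [OK], height=3
All nodes satisfy the balance condition.
Result: Balanced


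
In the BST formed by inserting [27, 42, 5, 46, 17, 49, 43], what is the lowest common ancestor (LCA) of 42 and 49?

Tree insertion order: [27, 42, 5, 46, 17, 49, 43]
Tree (level-order array): [27, 5, 42, None, 17, None, 46, None, None, 43, 49]
In a BST, the LCA of p=42, q=49 is the first node v on the
root-to-leaf path with p <= v <= q (go left if both < v, right if both > v).
Walk from root:
  at 27: both 42 and 49 > 27, go right
  at 42: 42 <= 42 <= 49, this is the LCA
LCA = 42


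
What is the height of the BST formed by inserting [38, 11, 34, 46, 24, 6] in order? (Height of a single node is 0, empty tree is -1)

Insertion order: [38, 11, 34, 46, 24, 6]
Tree (level-order array): [38, 11, 46, 6, 34, None, None, None, None, 24]
Compute height bottom-up (empty subtree = -1):
  height(6) = 1 + max(-1, -1) = 0
  height(24) = 1 + max(-1, -1) = 0
  height(34) = 1 + max(0, -1) = 1
  height(11) = 1 + max(0, 1) = 2
  height(46) = 1 + max(-1, -1) = 0
  height(38) = 1 + max(2, 0) = 3
Height = 3


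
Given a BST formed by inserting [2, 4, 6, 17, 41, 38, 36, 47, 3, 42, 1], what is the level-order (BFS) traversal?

Tree insertion order: [2, 4, 6, 17, 41, 38, 36, 47, 3, 42, 1]
Tree (level-order array): [2, 1, 4, None, None, 3, 6, None, None, None, 17, None, 41, 38, 47, 36, None, 42]
BFS from the root, enqueuing left then right child of each popped node:
  queue [2] -> pop 2, enqueue [1, 4], visited so far: [2]
  queue [1, 4] -> pop 1, enqueue [none], visited so far: [2, 1]
  queue [4] -> pop 4, enqueue [3, 6], visited so far: [2, 1, 4]
  queue [3, 6] -> pop 3, enqueue [none], visited so far: [2, 1, 4, 3]
  queue [6] -> pop 6, enqueue [17], visited so far: [2, 1, 4, 3, 6]
  queue [17] -> pop 17, enqueue [41], visited so far: [2, 1, 4, 3, 6, 17]
  queue [41] -> pop 41, enqueue [38, 47], visited so far: [2, 1, 4, 3, 6, 17, 41]
  queue [38, 47] -> pop 38, enqueue [36], visited so far: [2, 1, 4, 3, 6, 17, 41, 38]
  queue [47, 36] -> pop 47, enqueue [42], visited so far: [2, 1, 4, 3, 6, 17, 41, 38, 47]
  queue [36, 42] -> pop 36, enqueue [none], visited so far: [2, 1, 4, 3, 6, 17, 41, 38, 47, 36]
  queue [42] -> pop 42, enqueue [none], visited so far: [2, 1, 4, 3, 6, 17, 41, 38, 47, 36, 42]
Result: [2, 1, 4, 3, 6, 17, 41, 38, 47, 36, 42]


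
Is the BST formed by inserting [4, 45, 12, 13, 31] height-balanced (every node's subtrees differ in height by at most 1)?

Tree (level-order array): [4, None, 45, 12, None, None, 13, None, 31]
Definition: a tree is height-balanced if, at every node, |h(left) - h(right)| <= 1 (empty subtree has height -1).
Bottom-up per-node check:
  node 31: h_left=-1, h_right=-1, diff=0 [OK], height=0
  node 13: h_left=-1, h_right=0, diff=1 [OK], height=1
  node 12: h_left=-1, h_right=1, diff=2 [FAIL (|-1-1|=2 > 1)], height=2
  node 45: h_left=2, h_right=-1, diff=3 [FAIL (|2--1|=3 > 1)], height=3
  node 4: h_left=-1, h_right=3, diff=4 [FAIL (|-1-3|=4 > 1)], height=4
Node 12 violates the condition: |-1 - 1| = 2 > 1.
Result: Not balanced


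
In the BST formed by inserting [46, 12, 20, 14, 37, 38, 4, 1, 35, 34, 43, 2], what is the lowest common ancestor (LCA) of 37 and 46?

Tree insertion order: [46, 12, 20, 14, 37, 38, 4, 1, 35, 34, 43, 2]
Tree (level-order array): [46, 12, None, 4, 20, 1, None, 14, 37, None, 2, None, None, 35, 38, None, None, 34, None, None, 43]
In a BST, the LCA of p=37, q=46 is the first node v on the
root-to-leaf path with p <= v <= q (go left if both < v, right if both > v).
Walk from root:
  at 46: 37 <= 46 <= 46, this is the LCA
LCA = 46


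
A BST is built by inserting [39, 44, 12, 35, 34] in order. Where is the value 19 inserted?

Starting tree (level order): [39, 12, 44, None, 35, None, None, 34]
Insertion path: 39 -> 12 -> 35 -> 34
Result: insert 19 as left child of 34
Final tree (level order): [39, 12, 44, None, 35, None, None, 34, None, 19]


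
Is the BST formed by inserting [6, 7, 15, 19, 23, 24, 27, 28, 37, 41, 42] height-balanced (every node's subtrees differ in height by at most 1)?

Tree (level-order array): [6, None, 7, None, 15, None, 19, None, 23, None, 24, None, 27, None, 28, None, 37, None, 41, None, 42]
Definition: a tree is height-balanced if, at every node, |h(left) - h(right)| <= 1 (empty subtree has height -1).
Bottom-up per-node check:
  node 42: h_left=-1, h_right=-1, diff=0 [OK], height=0
  node 41: h_left=-1, h_right=0, diff=1 [OK], height=1
  node 37: h_left=-1, h_right=1, diff=2 [FAIL (|-1-1|=2 > 1)], height=2
  node 28: h_left=-1, h_right=2, diff=3 [FAIL (|-1-2|=3 > 1)], height=3
  node 27: h_left=-1, h_right=3, diff=4 [FAIL (|-1-3|=4 > 1)], height=4
  node 24: h_left=-1, h_right=4, diff=5 [FAIL (|-1-4|=5 > 1)], height=5
  node 23: h_left=-1, h_right=5, diff=6 [FAIL (|-1-5|=6 > 1)], height=6
  node 19: h_left=-1, h_right=6, diff=7 [FAIL (|-1-6|=7 > 1)], height=7
  node 15: h_left=-1, h_right=7, diff=8 [FAIL (|-1-7|=8 > 1)], height=8
  node 7: h_left=-1, h_right=8, diff=9 [FAIL (|-1-8|=9 > 1)], height=9
  node 6: h_left=-1, h_right=9, diff=10 [FAIL (|-1-9|=10 > 1)], height=10
Node 37 violates the condition: |-1 - 1| = 2 > 1.
Result: Not balanced


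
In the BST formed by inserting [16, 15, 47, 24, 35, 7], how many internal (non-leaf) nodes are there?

Tree built from: [16, 15, 47, 24, 35, 7]
Tree (level-order array): [16, 15, 47, 7, None, 24, None, None, None, None, 35]
Rule: An internal node has at least one child.
Per-node child counts:
  node 16: 2 child(ren)
  node 15: 1 child(ren)
  node 7: 0 child(ren)
  node 47: 1 child(ren)
  node 24: 1 child(ren)
  node 35: 0 child(ren)
Matching nodes: [16, 15, 47, 24]
Count of internal (non-leaf) nodes: 4
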